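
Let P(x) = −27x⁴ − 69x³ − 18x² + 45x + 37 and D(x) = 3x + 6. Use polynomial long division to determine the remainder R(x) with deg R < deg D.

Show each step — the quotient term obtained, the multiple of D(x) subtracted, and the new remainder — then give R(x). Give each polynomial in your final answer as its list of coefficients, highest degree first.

R = [-5]

Step 1: lead(−27x⁴ − 69x³ − 18x² + 45x + 37) ÷ lead(D) = −27x⁴ ÷ 3x = −9x³. Subtract (−9x³)·D = −27x⁴ − 54x³. Remainder: −15x³ − 18x² + 45x + 37.
Step 2: lead(−15x³ − 18x² + 45x + 37) ÷ lead(D) = −15x³ ÷ 3x = −5x². Subtract (−5x²)·D = −15x³ − 30x². Remainder: 12x² + 45x + 37.
Step 3: lead(12x² + 45x + 37) ÷ lead(D) = 12x² ÷ 3x = 4x. Subtract (4x)·D = 12x² + 24x. Remainder: 21x + 37.
Step 4: lead(21x + 37) ÷ lead(D) = 21x ÷ 3x = 7. Subtract (7)·D = 21x + 42. Remainder: −5.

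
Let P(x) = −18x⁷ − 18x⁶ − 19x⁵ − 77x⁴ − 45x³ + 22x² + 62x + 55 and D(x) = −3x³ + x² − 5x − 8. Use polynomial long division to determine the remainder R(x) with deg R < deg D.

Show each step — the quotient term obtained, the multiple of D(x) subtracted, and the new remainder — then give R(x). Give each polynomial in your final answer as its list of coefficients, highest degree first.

R = [7]

Step 1: lead(−18x⁷ − 18x⁶ − 19x⁵ − 77x⁴ − 45x³ + 22x² + 62x + 55) ÷ lead(D) = −18x⁷ ÷ −3x³ = 6x⁴. Subtract (6x⁴)·D = −18x⁷ + 6x⁶ − 30x⁵ − 48x⁴. Remainder: −24x⁶ + 11x⁵ − 29x⁴ − 45x³ + 22x² + 62x + 55.
Step 2: lead(−24x⁶ + 11x⁵ − 29x⁴ − 45x³ + 22x² + 62x + 55) ÷ lead(D) = −24x⁶ ÷ −3x³ = 8x³. Subtract (8x³)·D = −24x⁶ + 8x⁵ − 40x⁴ − 64x³. Remainder: 3x⁵ + 11x⁴ + 19x³ + 22x² + 62x + 55.
Step 3: lead(3x⁵ + 11x⁴ + 19x³ + 22x² + 62x + 55) ÷ lead(D) = 3x⁵ ÷ −3x³ = −x². Subtract (−x²)·D = 3x⁵ − x⁴ + 5x³ + 8x². Remainder: 12x⁴ + 14x³ + 14x² + 62x + 55.
Step 4: lead(12x⁴ + 14x³ + 14x² + 62x + 55) ÷ lead(D) = 12x⁴ ÷ −3x³ = −4x. Subtract (−4x)·D = 12x⁴ − 4x³ + 20x² + 32x. Remainder: 18x³ − 6x² + 30x + 55.
Step 5: lead(18x³ − 6x² + 30x + 55) ÷ lead(D) = 18x³ ÷ −3x³ = −6. Subtract (−6)·D = 18x³ − 6x² + 30x + 48. Remainder: 7.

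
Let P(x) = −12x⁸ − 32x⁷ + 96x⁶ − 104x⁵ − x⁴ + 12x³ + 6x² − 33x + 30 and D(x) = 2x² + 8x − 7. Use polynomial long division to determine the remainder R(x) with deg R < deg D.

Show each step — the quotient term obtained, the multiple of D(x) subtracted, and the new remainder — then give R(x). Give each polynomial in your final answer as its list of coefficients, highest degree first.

R = [-1, 2]

Step 1: lead(−12x⁸ − 32x⁷ + 96x⁶ − 104x⁵ − x⁴ + 12x³ + 6x² − 33x + 30) ÷ lead(D) = −12x⁸ ÷ 2x² = −6x⁶. Subtract (−6x⁶)·D = −12x⁸ − 48x⁷ + 42x⁶. Remainder: 16x⁷ + 54x⁶ − 104x⁵ − x⁴ + 12x³ + 6x² − 33x + 30.
Step 2: lead(16x⁷ + 54x⁶ − 104x⁵ − x⁴ + 12x³ + 6x² − 33x + 30) ÷ lead(D) = 16x⁷ ÷ 2x² = 8x⁵. Subtract (8x⁵)·D = 16x⁷ + 64x⁶ − 56x⁵. Remainder: −10x⁶ − 48x⁵ − x⁴ + 12x³ + 6x² − 33x + 30.
Step 3: lead(−10x⁶ − 48x⁵ − x⁴ + 12x³ + 6x² − 33x + 30) ÷ lead(D) = −10x⁶ ÷ 2x² = −5x⁴. Subtract (−5x⁴)·D = −10x⁶ − 40x⁵ + 35x⁴. Remainder: −8x⁵ − 36x⁴ + 12x³ + 6x² − 33x + 30.
Step 4: lead(−8x⁵ − 36x⁴ + 12x³ + 6x² − 33x + 30) ÷ lead(D) = −8x⁵ ÷ 2x² = −4x³. Subtract (−4x³)·D = −8x⁵ − 32x⁴ + 28x³. Remainder: −4x⁴ − 16x³ + 6x² − 33x + 30.
Step 5: lead(−4x⁴ − 16x³ + 6x² − 33x + 30) ÷ lead(D) = −4x⁴ ÷ 2x² = −2x². Subtract (−2x²)·D = −4x⁴ − 16x³ + 14x². Remainder: −8x² − 33x + 30.
Step 6: lead(−8x² − 33x + 30) ÷ lead(D) = −8x² ÷ 2x² = −4. Subtract (−4)·D = −8x² − 32x + 28. Remainder: −x + 2.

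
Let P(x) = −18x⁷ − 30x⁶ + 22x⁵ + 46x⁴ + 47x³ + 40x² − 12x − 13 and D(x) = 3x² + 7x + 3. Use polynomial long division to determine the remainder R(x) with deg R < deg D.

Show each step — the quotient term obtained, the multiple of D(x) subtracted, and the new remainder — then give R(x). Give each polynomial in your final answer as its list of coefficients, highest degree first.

R = [2, 2]

Step 1: lead(−18x⁷ − 30x⁶ + 22x⁵ + 46x⁴ + 47x³ + 40x² − 12x − 13) ÷ lead(D) = −18x⁷ ÷ 3x² = −6x⁵. Subtract (−6x⁵)·D = −18x⁷ − 42x⁶ − 18x⁵. Remainder: 12x⁶ + 40x⁵ + 46x⁴ + 47x³ + 40x² − 12x − 13.
Step 2: lead(12x⁶ + 40x⁵ + 46x⁴ + 47x³ + 40x² − 12x − 13) ÷ lead(D) = 12x⁶ ÷ 3x² = 4x⁴. Subtract (4x⁴)·D = 12x⁶ + 28x⁵ + 12x⁴. Remainder: 12x⁵ + 34x⁴ + 47x³ + 40x² − 12x − 13.
Step 3: lead(12x⁵ + 34x⁴ + 47x³ + 40x² − 12x − 13) ÷ lead(D) = 12x⁵ ÷ 3x² = 4x³. Subtract (4x³)·D = 12x⁵ + 28x⁴ + 12x³. Remainder: 6x⁴ + 35x³ + 40x² − 12x − 13.
Step 4: lead(6x⁴ + 35x³ + 40x² − 12x − 13) ÷ lead(D) = 6x⁴ ÷ 3x² = 2x². Subtract (2x²)·D = 6x⁴ + 14x³ + 6x². Remainder: 21x³ + 34x² − 12x − 13.
Step 5: lead(21x³ + 34x² − 12x − 13) ÷ lead(D) = 21x³ ÷ 3x² = 7x. Subtract (7x)·D = 21x³ + 49x² + 21x. Remainder: −15x² − 33x − 13.
Step 6: lead(−15x² − 33x − 13) ÷ lead(D) = −15x² ÷ 3x² = −5. Subtract (−5)·D = −15x² − 35x − 15. Remainder: 2x + 2.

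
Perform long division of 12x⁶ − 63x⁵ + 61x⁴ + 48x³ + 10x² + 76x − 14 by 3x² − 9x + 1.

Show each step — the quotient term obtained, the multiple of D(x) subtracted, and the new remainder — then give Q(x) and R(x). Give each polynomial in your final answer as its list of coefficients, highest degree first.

Q = [4, -9, -8, -5, -9]; R = [-5]

Step 1: lead(12x⁶ − 63x⁵ + 61x⁴ + 48x³ + 10x² + 76x − 14) ÷ lead(D) = 12x⁶ ÷ 3x² = 4x⁴. Subtract (4x⁴)·D = 12x⁶ − 36x⁵ + 4x⁴. Remainder: −27x⁵ + 57x⁴ + 48x³ + 10x² + 76x − 14.
Step 2: lead(−27x⁵ + 57x⁴ + 48x³ + 10x² + 76x − 14) ÷ lead(D) = −27x⁵ ÷ 3x² = −9x³. Subtract (−9x³)·D = −27x⁵ + 81x⁴ − 9x³. Remainder: −24x⁴ + 57x³ + 10x² + 76x − 14.
Step 3: lead(−24x⁴ + 57x³ + 10x² + 76x − 14) ÷ lead(D) = −24x⁴ ÷ 3x² = −8x². Subtract (−8x²)·D = −24x⁴ + 72x³ − 8x². Remainder: −15x³ + 18x² + 76x − 14.
Step 4: lead(−15x³ + 18x² + 76x − 14) ÷ lead(D) = −15x³ ÷ 3x² = −5x. Subtract (−5x)·D = −15x³ + 45x² − 5x. Remainder: −27x² + 81x − 14.
Step 5: lead(−27x² + 81x − 14) ÷ lead(D) = −27x² ÷ 3x² = −9. Subtract (−9)·D = −27x² + 81x − 9. Remainder: −5.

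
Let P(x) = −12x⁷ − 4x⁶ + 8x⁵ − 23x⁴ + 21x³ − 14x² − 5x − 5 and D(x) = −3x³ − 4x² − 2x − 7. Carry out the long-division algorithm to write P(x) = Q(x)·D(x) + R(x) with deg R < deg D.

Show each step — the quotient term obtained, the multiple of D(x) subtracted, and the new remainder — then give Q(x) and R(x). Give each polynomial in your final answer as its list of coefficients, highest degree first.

Step 1: lead(−12x⁷ − 4x⁶ + 8x⁵ − 23x⁴ + 21x³ − 14x² − 5x − 5) ÷ lead(D) = −12x⁷ ÷ −3x³ = 4x⁴. Subtract (4x⁴)·D = −12x⁷ − 16x⁶ − 8x⁵ − 28x⁴. Remainder: 12x⁶ + 16x⁵ + 5x⁴ + 21x³ − 14x² − 5x − 5.
Step 2: lead(12x⁶ + 16x⁵ + 5x⁴ + 21x³ − 14x² − 5x − 5) ÷ lead(D) = 12x⁶ ÷ −3x³ = −4x³. Subtract (−4x³)·D = 12x⁶ + 16x⁵ + 8x⁴ + 28x³. Remainder: −3x⁴ − 7x³ − 14x² − 5x − 5.
Step 3: lead(−3x⁴ − 7x³ − 14x² − 5x − 5) ÷ lead(D) = −3x⁴ ÷ −3x³ = x. Subtract (x)·D = −3x⁴ − 4x³ − 2x² − 7x. Remainder: −3x³ − 12x² + 2x − 5.
Step 4: lead(−3x³ − 12x² + 2x − 5) ÷ lead(D) = −3x³ ÷ −3x³ = 1. Subtract (1)·D = −3x³ − 4x² − 2x − 7. Remainder: −8x² + 4x + 2.

Q = [4, -4, 0, 1, 1]; R = [-8, 4, 2]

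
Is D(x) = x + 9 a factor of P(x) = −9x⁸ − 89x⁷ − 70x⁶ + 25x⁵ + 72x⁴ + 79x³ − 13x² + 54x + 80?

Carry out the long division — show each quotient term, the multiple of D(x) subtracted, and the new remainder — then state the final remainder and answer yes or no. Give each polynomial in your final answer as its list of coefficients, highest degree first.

R = [-1], so D(x) is not a factor of P(x). no

Step 1: lead(−9x⁸ − 89x⁷ − 70x⁶ + 25x⁵ + 72x⁴ + 79x³ − 13x² + 54x + 80) ÷ lead(D) = −9x⁸ ÷ x = −9x⁷. Subtract (−9x⁷)·D = −9x⁸ − 81x⁷. Remainder: −8x⁷ − 70x⁶ + 25x⁵ + 72x⁴ + 79x³ − 13x² + 54x + 80.
Step 2: lead(−8x⁷ − 70x⁶ + 25x⁵ + 72x⁴ + 79x³ − 13x² + 54x + 80) ÷ lead(D) = −8x⁷ ÷ x = −8x⁶. Subtract (−8x⁶)·D = −8x⁷ − 72x⁶. Remainder: 2x⁶ + 25x⁵ + 72x⁴ + 79x³ − 13x² + 54x + 80.
Step 3: lead(2x⁶ + 25x⁵ + 72x⁴ + 79x³ − 13x² + 54x + 80) ÷ lead(D) = 2x⁶ ÷ x = 2x⁵. Subtract (2x⁵)·D = 2x⁶ + 18x⁵. Remainder: 7x⁵ + 72x⁴ + 79x³ − 13x² + 54x + 80.
Step 4: lead(7x⁵ + 72x⁴ + 79x³ − 13x² + 54x + 80) ÷ lead(D) = 7x⁵ ÷ x = 7x⁴. Subtract (7x⁴)·D = 7x⁵ + 63x⁴. Remainder: 9x⁴ + 79x³ − 13x² + 54x + 80.
Step 5: lead(9x⁴ + 79x³ − 13x² + 54x + 80) ÷ lead(D) = 9x⁴ ÷ x = 9x³. Subtract (9x³)·D = 9x⁴ + 81x³. Remainder: −2x³ − 13x² + 54x + 80.
Step 6: lead(−2x³ − 13x² + 54x + 80) ÷ lead(D) = −2x³ ÷ x = −2x². Subtract (−2x²)·D = −2x³ − 18x². Remainder: 5x² + 54x + 80.
Step 7: lead(5x² + 54x + 80) ÷ lead(D) = 5x² ÷ x = 5x. Subtract (5x)·D = 5x² + 45x. Remainder: 9x + 80.
Step 8: lead(9x + 80) ÷ lead(D) = 9x ÷ x = 9. Subtract (9)·D = 9x + 81. Remainder: −1.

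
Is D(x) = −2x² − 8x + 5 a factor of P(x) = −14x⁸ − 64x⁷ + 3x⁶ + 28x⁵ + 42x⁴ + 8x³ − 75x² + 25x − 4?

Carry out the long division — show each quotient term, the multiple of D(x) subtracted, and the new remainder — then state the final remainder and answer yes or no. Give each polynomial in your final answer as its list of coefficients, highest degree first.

R = [3, -9], so D(x) is not a factor of P(x). no

Step 1: lead(−14x⁸ − 64x⁷ + 3x⁶ + 28x⁵ + 42x⁴ + 8x³ − 75x² + 25x − 4) ÷ lead(D) = −14x⁸ ÷ −2x² = 7x⁶. Subtract (7x⁶)·D = −14x⁸ − 56x⁷ + 35x⁶. Remainder: −8x⁷ − 32x⁶ + 28x⁵ + 42x⁴ + 8x³ − 75x² + 25x − 4.
Step 2: lead(−8x⁷ − 32x⁶ + 28x⁵ + 42x⁴ + 8x³ − 75x² + 25x − 4) ÷ lead(D) = −8x⁷ ÷ −2x² = 4x⁵. Subtract (4x⁵)·D = −8x⁷ − 32x⁶ + 20x⁵. Remainder: 8x⁵ + 42x⁴ + 8x³ − 75x² + 25x − 4.
Step 3: lead(8x⁵ + 42x⁴ + 8x³ − 75x² + 25x − 4) ÷ lead(D) = 8x⁵ ÷ −2x² = −4x³. Subtract (−4x³)·D = 8x⁵ + 32x⁴ − 20x³. Remainder: 10x⁴ + 28x³ − 75x² + 25x − 4.
Step 4: lead(10x⁴ + 28x³ − 75x² + 25x − 4) ÷ lead(D) = 10x⁴ ÷ −2x² = −5x². Subtract (−5x²)·D = 10x⁴ + 40x³ − 25x². Remainder: −12x³ − 50x² + 25x − 4.
Step 5: lead(−12x³ − 50x² + 25x − 4) ÷ lead(D) = −12x³ ÷ −2x² = 6x. Subtract (6x)·D = −12x³ − 48x² + 30x. Remainder: −2x² − 5x − 4.
Step 6: lead(−2x² − 5x − 4) ÷ lead(D) = −2x² ÷ −2x² = 1. Subtract (1)·D = −2x² − 8x + 5. Remainder: 3x − 9.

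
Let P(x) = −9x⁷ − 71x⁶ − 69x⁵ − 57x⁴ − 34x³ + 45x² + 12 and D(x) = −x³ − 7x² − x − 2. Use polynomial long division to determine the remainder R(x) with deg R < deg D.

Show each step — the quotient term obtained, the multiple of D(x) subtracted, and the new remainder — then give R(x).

Step 1: lead(−9x⁷ − 71x⁶ − 69x⁵ − 57x⁴ − 34x³ + 45x² + 12) ÷ lead(D) = −9x⁷ ÷ −x³ = 9x⁴. Subtract (9x⁴)·D = −9x⁷ − 63x⁶ − 9x⁵ − 18x⁴. Remainder: −8x⁶ − 60x⁵ − 39x⁴ − 34x³ + 45x² + 12.
Step 2: lead(−8x⁶ − 60x⁵ − 39x⁴ − 34x³ + 45x² + 12) ÷ lead(D) = −8x⁶ ÷ −x³ = 8x³. Subtract (8x³)·D = −8x⁶ − 56x⁵ − 8x⁴ − 16x³. Remainder: −4x⁵ − 31x⁴ − 18x³ + 45x² + 12.
Step 3: lead(−4x⁵ − 31x⁴ − 18x³ + 45x² + 12) ÷ lead(D) = −4x⁵ ÷ −x³ = 4x². Subtract (4x²)·D = −4x⁵ − 28x⁴ − 4x³ − 8x². Remainder: −3x⁴ − 14x³ + 53x² + 12.
Step 4: lead(−3x⁴ − 14x³ + 53x² + 12) ÷ lead(D) = −3x⁴ ÷ −x³ = 3x. Subtract (3x)·D = −3x⁴ − 21x³ − 3x² − 6x. Remainder: 7x³ + 56x² + 6x + 12.
Step 5: lead(7x³ + 56x² + 6x + 12) ÷ lead(D) = 7x³ ÷ −x³ = −7. Subtract (−7)·D = 7x³ + 49x² + 7x + 14. Remainder: 7x² − x − 2.

R(x) = 7x² − x − 2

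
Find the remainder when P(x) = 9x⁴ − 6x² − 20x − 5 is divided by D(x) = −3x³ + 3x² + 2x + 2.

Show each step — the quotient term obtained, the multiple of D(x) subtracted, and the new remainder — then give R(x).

R(x) = 9x² − 8x + 1

Step 1: lead(9x⁴ − 6x² − 20x − 5) ÷ lead(D) = 9x⁴ ÷ −3x³ = −3x. Subtract (−3x)·D = 9x⁴ − 9x³ − 6x² − 6x. Remainder: 9x³ − 14x − 5.
Step 2: lead(9x³ − 14x − 5) ÷ lead(D) = 9x³ ÷ −3x³ = −3. Subtract (−3)·D = 9x³ − 9x² − 6x − 6. Remainder: 9x² − 8x + 1.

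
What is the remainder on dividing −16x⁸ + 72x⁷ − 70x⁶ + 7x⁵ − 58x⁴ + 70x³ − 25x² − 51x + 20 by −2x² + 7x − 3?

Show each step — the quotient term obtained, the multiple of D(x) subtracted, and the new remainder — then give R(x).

R(x) = −7

Step 1: lead(−16x⁸ + 72x⁷ − 70x⁶ + 7x⁵ − 58x⁴ + 70x³ − 25x² − 51x + 20) ÷ lead(D) = −16x⁸ ÷ −2x² = 8x⁶. Subtract (8x⁶)·D = −16x⁸ + 56x⁷ − 24x⁶. Remainder: 16x⁷ − 46x⁶ + 7x⁵ − 58x⁴ + 70x³ − 25x² − 51x + 20.
Step 2: lead(16x⁷ − 46x⁶ + 7x⁵ − 58x⁴ + 70x³ − 25x² − 51x + 20) ÷ lead(D) = 16x⁷ ÷ −2x² = −8x⁵. Subtract (−8x⁵)·D = 16x⁷ − 56x⁶ + 24x⁵. Remainder: 10x⁶ − 17x⁵ − 58x⁴ + 70x³ − 25x² − 51x + 20.
Step 3: lead(10x⁶ − 17x⁵ − 58x⁴ + 70x³ − 25x² − 51x + 20) ÷ lead(D) = 10x⁶ ÷ −2x² = −5x⁴. Subtract (−5x⁴)·D = 10x⁶ − 35x⁵ + 15x⁴. Remainder: 18x⁵ − 73x⁴ + 70x³ − 25x² − 51x + 20.
Step 4: lead(18x⁵ − 73x⁴ + 70x³ − 25x² − 51x + 20) ÷ lead(D) = 18x⁵ ÷ −2x² = −9x³. Subtract (−9x³)·D = 18x⁵ − 63x⁴ + 27x³. Remainder: −10x⁴ + 43x³ − 25x² − 51x + 20.
Step 5: lead(−10x⁴ + 43x³ − 25x² − 51x + 20) ÷ lead(D) = −10x⁴ ÷ −2x² = 5x². Subtract (5x²)·D = −10x⁴ + 35x³ − 15x². Remainder: 8x³ − 10x² − 51x + 20.
Step 6: lead(8x³ − 10x² − 51x + 20) ÷ lead(D) = 8x³ ÷ −2x² = −4x. Subtract (−4x)·D = 8x³ − 28x² + 12x. Remainder: 18x² − 63x + 20.
Step 7: lead(18x² − 63x + 20) ÷ lead(D) = 18x² ÷ −2x² = −9. Subtract (−9)·D = 18x² − 63x + 27. Remainder: −7.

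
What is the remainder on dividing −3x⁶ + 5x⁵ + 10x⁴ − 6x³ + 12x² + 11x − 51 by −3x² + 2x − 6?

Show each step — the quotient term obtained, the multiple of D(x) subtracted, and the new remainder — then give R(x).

R(x) = −5x − 3

Step 1: lead(−3x⁶ + 5x⁵ + 10x⁴ − 6x³ + 12x² + 11x − 51) ÷ lead(D) = −3x⁶ ÷ −3x² = x⁴. Subtract (x⁴)·D = −3x⁶ + 2x⁵ − 6x⁴. Remainder: 3x⁵ + 16x⁴ − 6x³ + 12x² + 11x − 51.
Step 2: lead(3x⁵ + 16x⁴ − 6x³ + 12x² + 11x − 51) ÷ lead(D) = 3x⁵ ÷ −3x² = −x³. Subtract (−x³)·D = 3x⁵ − 2x⁴ + 6x³. Remainder: 18x⁴ − 12x³ + 12x² + 11x − 51.
Step 3: lead(18x⁴ − 12x³ + 12x² + 11x − 51) ÷ lead(D) = 18x⁴ ÷ −3x² = −6x². Subtract (−6x²)·D = 18x⁴ − 12x³ + 36x². Remainder: −24x² + 11x − 51.
Step 4: lead(−24x² + 11x − 51) ÷ lead(D) = −24x² ÷ −3x² = 8. Subtract (8)·D = −24x² + 16x − 48. Remainder: −5x − 3.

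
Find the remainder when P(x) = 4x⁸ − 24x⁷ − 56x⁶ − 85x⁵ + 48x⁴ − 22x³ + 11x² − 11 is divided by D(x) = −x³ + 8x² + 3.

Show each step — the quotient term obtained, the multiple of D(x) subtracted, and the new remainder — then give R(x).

Step 1: lead(4x⁸ − 24x⁷ − 56x⁶ − 85x⁵ + 48x⁴ − 22x³ + 11x² − 11) ÷ lead(D) = 4x⁸ ÷ −x³ = −4x⁵. Subtract (−4x⁵)·D = 4x⁸ − 32x⁷ − 12x⁵. Remainder: 8x⁷ − 56x⁶ − 73x⁵ + 48x⁴ − 22x³ + 11x² − 11.
Step 2: lead(8x⁷ − 56x⁶ − 73x⁵ + 48x⁴ − 22x³ + 11x² − 11) ÷ lead(D) = 8x⁷ ÷ −x³ = −8x⁴. Subtract (−8x⁴)·D = 8x⁷ − 64x⁶ − 24x⁴. Remainder: 8x⁶ − 73x⁵ + 72x⁴ − 22x³ + 11x² − 11.
Step 3: lead(8x⁶ − 73x⁵ + 72x⁴ − 22x³ + 11x² − 11) ÷ lead(D) = 8x⁶ ÷ −x³ = −8x³. Subtract (−8x³)·D = 8x⁶ − 64x⁵ − 24x³. Remainder: −9x⁵ + 72x⁴ + 2x³ + 11x² − 11.
Step 4: lead(−9x⁵ + 72x⁴ + 2x³ + 11x² − 11) ÷ lead(D) = −9x⁵ ÷ −x³ = 9x². Subtract (9x²)·D = −9x⁵ + 72x⁴ + 27x². Remainder: 2x³ − 16x² − 11.
Step 5: lead(2x³ − 16x² − 11) ÷ lead(D) = 2x³ ÷ −x³ = −2. Subtract (−2)·D = 2x³ − 16x² − 6. Remainder: −5.

R(x) = −5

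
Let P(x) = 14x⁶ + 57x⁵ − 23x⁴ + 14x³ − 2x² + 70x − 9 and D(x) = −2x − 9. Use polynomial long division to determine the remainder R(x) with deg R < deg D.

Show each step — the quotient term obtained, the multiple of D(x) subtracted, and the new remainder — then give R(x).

Step 1: lead(14x⁶ + 57x⁵ − 23x⁴ + 14x³ − 2x² + 70x − 9) ÷ lead(D) = 14x⁶ ÷ −2x = −7x⁵. Subtract (−7x⁵)·D = 14x⁶ + 63x⁵. Remainder: −6x⁵ − 23x⁴ + 14x³ − 2x² + 70x − 9.
Step 2: lead(−6x⁵ − 23x⁴ + 14x³ − 2x² + 70x − 9) ÷ lead(D) = −6x⁵ ÷ −2x = 3x⁴. Subtract (3x⁴)·D = −6x⁵ − 27x⁴. Remainder: 4x⁴ + 14x³ − 2x² + 70x − 9.
Step 3: lead(4x⁴ + 14x³ − 2x² + 70x − 9) ÷ lead(D) = 4x⁴ ÷ −2x = −2x³. Subtract (−2x³)·D = 4x⁴ + 18x³. Remainder: −4x³ − 2x² + 70x − 9.
Step 4: lead(−4x³ − 2x² + 70x − 9) ÷ lead(D) = −4x³ ÷ −2x = 2x². Subtract (2x²)·D = −4x³ − 18x². Remainder: 16x² + 70x − 9.
Step 5: lead(16x² + 70x − 9) ÷ lead(D) = 16x² ÷ −2x = −8x. Subtract (−8x)·D = 16x² + 72x. Remainder: −2x − 9.
Step 6: lead(−2x − 9) ÷ lead(D) = −2x ÷ −2x = 1. Subtract (1)·D = −2x − 9. Remainder: 0.

R(x) = 0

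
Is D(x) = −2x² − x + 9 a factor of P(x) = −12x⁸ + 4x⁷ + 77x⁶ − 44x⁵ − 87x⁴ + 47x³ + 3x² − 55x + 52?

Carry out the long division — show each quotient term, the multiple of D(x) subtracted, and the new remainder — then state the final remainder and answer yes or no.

R(x) = 5x − 2, so D(x) is not a factor of P(x). no

Step 1: lead(−12x⁸ + 4x⁷ + 77x⁶ − 44x⁵ − 87x⁴ + 47x³ + 3x² − 55x + 52) ÷ lead(D) = −12x⁸ ÷ −2x² = 6x⁶. Subtract (6x⁶)·D = −12x⁸ − 6x⁷ + 54x⁶. Remainder: 10x⁷ + 23x⁶ − 44x⁵ − 87x⁴ + 47x³ + 3x² − 55x + 52.
Step 2: lead(10x⁷ + 23x⁶ − 44x⁵ − 87x⁴ + 47x³ + 3x² − 55x + 52) ÷ lead(D) = 10x⁷ ÷ −2x² = −5x⁵. Subtract (−5x⁵)·D = 10x⁷ + 5x⁶ − 45x⁵. Remainder: 18x⁶ + x⁵ − 87x⁴ + 47x³ + 3x² − 55x + 52.
Step 3: lead(18x⁶ + x⁵ − 87x⁴ + 47x³ + 3x² − 55x + 52) ÷ lead(D) = 18x⁶ ÷ −2x² = −9x⁴. Subtract (−9x⁴)·D = 18x⁶ + 9x⁵ − 81x⁴. Remainder: −8x⁵ − 6x⁴ + 47x³ + 3x² − 55x + 52.
Step 4: lead(−8x⁵ − 6x⁴ + 47x³ + 3x² − 55x + 52) ÷ lead(D) = −8x⁵ ÷ −2x² = 4x³. Subtract (4x³)·D = −8x⁵ − 4x⁴ + 36x³. Remainder: −2x⁴ + 11x³ + 3x² − 55x + 52.
Step 5: lead(−2x⁴ + 11x³ + 3x² − 55x + 52) ÷ lead(D) = −2x⁴ ÷ −2x² = x². Subtract (x²)·D = −2x⁴ − x³ + 9x². Remainder: 12x³ − 6x² − 55x + 52.
Step 6: lead(12x³ − 6x² − 55x + 52) ÷ lead(D) = 12x³ ÷ −2x² = −6x. Subtract (−6x)·D = 12x³ + 6x² − 54x. Remainder: −12x² − x + 52.
Step 7: lead(−12x² − x + 52) ÷ lead(D) = −12x² ÷ −2x² = 6. Subtract (6)·D = −12x² − 6x + 54. Remainder: 5x − 2.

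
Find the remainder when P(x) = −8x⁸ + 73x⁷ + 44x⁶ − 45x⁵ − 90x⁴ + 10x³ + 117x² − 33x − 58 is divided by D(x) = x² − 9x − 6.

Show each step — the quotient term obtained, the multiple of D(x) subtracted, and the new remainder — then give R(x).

R(x) = −4

Step 1: lead(−8x⁸ + 73x⁷ + 44x⁶ − 45x⁵ − 90x⁴ + 10x³ + 117x² − 33x − 58) ÷ lead(D) = −8x⁸ ÷ x² = −8x⁶. Subtract (−8x⁶)·D = −8x⁸ + 72x⁷ + 48x⁶. Remainder: x⁷ − 4x⁶ − 45x⁵ − 90x⁴ + 10x³ + 117x² − 33x − 58.
Step 2: lead(x⁷ − 4x⁶ − 45x⁵ − 90x⁴ + 10x³ + 117x² − 33x − 58) ÷ lead(D) = x⁷ ÷ x² = x⁵. Subtract (x⁵)·D = x⁷ − 9x⁶ − 6x⁵. Remainder: 5x⁶ − 39x⁵ − 90x⁴ + 10x³ + 117x² − 33x − 58.
Step 3: lead(5x⁶ − 39x⁵ − 90x⁴ + 10x³ + 117x² − 33x − 58) ÷ lead(D) = 5x⁶ ÷ x² = 5x⁴. Subtract (5x⁴)·D = 5x⁶ − 45x⁵ − 30x⁴. Remainder: 6x⁵ − 60x⁴ + 10x³ + 117x² − 33x − 58.
Step 4: lead(6x⁵ − 60x⁴ + 10x³ + 117x² − 33x − 58) ÷ lead(D) = 6x⁵ ÷ x² = 6x³. Subtract (6x³)·D = 6x⁵ − 54x⁴ − 36x³. Remainder: −6x⁴ + 46x³ + 117x² − 33x − 58.
Step 5: lead(−6x⁴ + 46x³ + 117x² − 33x − 58) ÷ lead(D) = −6x⁴ ÷ x² = −6x². Subtract (−6x²)·D = −6x⁴ + 54x³ + 36x². Remainder: −8x³ + 81x² − 33x − 58.
Step 6: lead(−8x³ + 81x² − 33x − 58) ÷ lead(D) = −8x³ ÷ x² = −8x. Subtract (−8x)·D = −8x³ + 72x² + 48x. Remainder: 9x² − 81x − 58.
Step 7: lead(9x² − 81x − 58) ÷ lead(D) = 9x² ÷ x² = 9. Subtract (9)·D = 9x² − 81x − 54. Remainder: −4.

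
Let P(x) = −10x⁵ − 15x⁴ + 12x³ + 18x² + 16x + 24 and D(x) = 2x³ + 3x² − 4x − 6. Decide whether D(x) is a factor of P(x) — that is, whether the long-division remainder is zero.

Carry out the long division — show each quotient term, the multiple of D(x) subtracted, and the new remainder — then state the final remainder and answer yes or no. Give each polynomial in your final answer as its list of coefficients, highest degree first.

R = [0], so D(x) is a factor of P(x). yes

Step 1: lead(−10x⁵ − 15x⁴ + 12x³ + 18x² + 16x + 24) ÷ lead(D) = −10x⁵ ÷ 2x³ = −5x². Subtract (−5x²)·D = −10x⁵ − 15x⁴ + 20x³ + 30x². Remainder: −8x³ − 12x² + 16x + 24.
Step 2: lead(−8x³ − 12x² + 16x + 24) ÷ lead(D) = −8x³ ÷ 2x³ = −4. Subtract (−4)·D = −8x³ − 12x² + 16x + 24. Remainder: 0.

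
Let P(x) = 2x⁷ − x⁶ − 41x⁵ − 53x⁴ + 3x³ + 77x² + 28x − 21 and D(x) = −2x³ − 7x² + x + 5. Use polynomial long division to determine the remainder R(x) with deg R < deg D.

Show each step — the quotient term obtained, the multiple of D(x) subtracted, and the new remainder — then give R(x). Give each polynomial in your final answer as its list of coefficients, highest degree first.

R = [9, 9]

Step 1: lead(2x⁷ − x⁶ − 41x⁵ − 53x⁴ + 3x³ + 77x² + 28x − 21) ÷ lead(D) = 2x⁷ ÷ −2x³ = −x⁴. Subtract (−x⁴)·D = 2x⁷ + 7x⁶ − x⁵ − 5x⁴. Remainder: −8x⁶ − 40x⁵ − 48x⁴ + 3x³ + 77x² + 28x − 21.
Step 2: lead(−8x⁶ − 40x⁵ − 48x⁴ + 3x³ + 77x² + 28x − 21) ÷ lead(D) = −8x⁶ ÷ −2x³ = 4x³. Subtract (4x³)·D = −8x⁶ − 28x⁵ + 4x⁴ + 20x³. Remainder: −12x⁵ − 52x⁴ − 17x³ + 77x² + 28x − 21.
Step 3: lead(−12x⁵ − 52x⁴ − 17x³ + 77x² + 28x − 21) ÷ lead(D) = −12x⁵ ÷ −2x³ = 6x². Subtract (6x²)·D = −12x⁵ − 42x⁴ + 6x³ + 30x². Remainder: −10x⁴ − 23x³ + 47x² + 28x − 21.
Step 4: lead(−10x⁴ − 23x³ + 47x² + 28x − 21) ÷ lead(D) = −10x⁴ ÷ −2x³ = 5x. Subtract (5x)·D = −10x⁴ − 35x³ + 5x² + 25x. Remainder: 12x³ + 42x² + 3x − 21.
Step 5: lead(12x³ + 42x² + 3x − 21) ÷ lead(D) = 12x³ ÷ −2x³ = −6. Subtract (−6)·D = 12x³ + 42x² − 6x − 30. Remainder: 9x + 9.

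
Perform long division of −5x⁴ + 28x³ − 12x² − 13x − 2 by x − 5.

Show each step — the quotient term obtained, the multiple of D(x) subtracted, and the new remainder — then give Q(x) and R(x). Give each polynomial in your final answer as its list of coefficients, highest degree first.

Step 1: lead(−5x⁴ + 28x³ − 12x² − 13x − 2) ÷ lead(D) = −5x⁴ ÷ x = −5x³. Subtract (−5x³)·D = −5x⁴ + 25x³. Remainder: 3x³ − 12x² − 13x − 2.
Step 2: lead(3x³ − 12x² − 13x − 2) ÷ lead(D) = 3x³ ÷ x = 3x². Subtract (3x²)·D = 3x³ − 15x². Remainder: 3x² − 13x − 2.
Step 3: lead(3x² − 13x − 2) ÷ lead(D) = 3x² ÷ x = 3x. Subtract (3x)·D = 3x² − 15x. Remainder: 2x − 2.
Step 4: lead(2x − 2) ÷ lead(D) = 2x ÷ x = 2. Subtract (2)·D = 2x − 10. Remainder: 8.

Q = [-5, 3, 3, 2]; R = [8]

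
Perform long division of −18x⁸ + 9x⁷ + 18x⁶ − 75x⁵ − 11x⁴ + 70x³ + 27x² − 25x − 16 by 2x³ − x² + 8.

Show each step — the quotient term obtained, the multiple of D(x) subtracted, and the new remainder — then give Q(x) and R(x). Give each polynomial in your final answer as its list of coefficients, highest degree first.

Q = [-9, 0, 9, 3, -4, -3]; R = [7, 8]

Step 1: lead(−18x⁸ + 9x⁷ + 18x⁶ − 75x⁵ − 11x⁴ + 70x³ + 27x² − 25x − 16) ÷ lead(D) = −18x⁸ ÷ 2x³ = −9x⁵. Subtract (−9x⁵)·D = −18x⁸ + 9x⁷ − 72x⁵. Remainder: 18x⁶ − 3x⁵ − 11x⁴ + 70x³ + 27x² − 25x − 16.
Step 2: lead(18x⁶ − 3x⁵ − 11x⁴ + 70x³ + 27x² − 25x − 16) ÷ lead(D) = 18x⁶ ÷ 2x³ = 9x³. Subtract (9x³)·D = 18x⁶ − 9x⁵ + 72x³. Remainder: 6x⁵ − 11x⁴ − 2x³ + 27x² − 25x − 16.
Step 3: lead(6x⁵ − 11x⁴ − 2x³ + 27x² − 25x − 16) ÷ lead(D) = 6x⁵ ÷ 2x³ = 3x². Subtract (3x²)·D = 6x⁵ − 3x⁴ + 24x². Remainder: −8x⁴ − 2x³ + 3x² − 25x − 16.
Step 4: lead(−8x⁴ − 2x³ + 3x² − 25x − 16) ÷ lead(D) = −8x⁴ ÷ 2x³ = −4x. Subtract (−4x)·D = −8x⁴ + 4x³ − 32x. Remainder: −6x³ + 3x² + 7x − 16.
Step 5: lead(−6x³ + 3x² + 7x − 16) ÷ lead(D) = −6x³ ÷ 2x³ = −3. Subtract (−3)·D = −6x³ + 3x² − 24. Remainder: 7x + 8.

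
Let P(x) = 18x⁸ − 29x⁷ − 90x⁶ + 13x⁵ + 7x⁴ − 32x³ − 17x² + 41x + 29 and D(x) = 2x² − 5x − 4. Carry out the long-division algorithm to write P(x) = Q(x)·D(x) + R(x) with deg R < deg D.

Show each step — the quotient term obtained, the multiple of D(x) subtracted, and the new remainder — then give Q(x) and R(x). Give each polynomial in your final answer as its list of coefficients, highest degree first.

Step 1: lead(18x⁸ − 29x⁷ − 90x⁶ + 13x⁵ + 7x⁴ − 32x³ − 17x² + 41x + 29) ÷ lead(D) = 18x⁸ ÷ 2x² = 9x⁶. Subtract (9x⁶)·D = 18x⁸ − 45x⁷ − 36x⁶. Remainder: 16x⁷ − 54x⁶ + 13x⁵ + 7x⁴ − 32x³ − 17x² + 41x + 29.
Step 2: lead(16x⁷ − 54x⁶ + 13x⁵ + 7x⁴ − 32x³ − 17x² + 41x + 29) ÷ lead(D) = 16x⁷ ÷ 2x² = 8x⁵. Subtract (8x⁵)·D = 16x⁷ − 40x⁶ − 32x⁵. Remainder: −14x⁶ + 45x⁵ + 7x⁴ − 32x³ − 17x² + 41x + 29.
Step 3: lead(−14x⁶ + 45x⁵ + 7x⁴ − 32x³ − 17x² + 41x + 29) ÷ lead(D) = −14x⁶ ÷ 2x² = −7x⁴. Subtract (−7x⁴)·D = −14x⁶ + 35x⁵ + 28x⁴. Remainder: 10x⁵ − 21x⁴ − 32x³ − 17x² + 41x + 29.
Step 4: lead(10x⁵ − 21x⁴ − 32x³ − 17x² + 41x + 29) ÷ lead(D) = 10x⁵ ÷ 2x² = 5x³. Subtract (5x³)·D = 10x⁵ − 25x⁴ − 20x³. Remainder: 4x⁴ − 12x³ − 17x² + 41x + 29.
Step 5: lead(4x⁴ − 12x³ − 17x² + 41x + 29) ÷ lead(D) = 4x⁴ ÷ 2x² = 2x². Subtract (2x²)·D = 4x⁴ − 10x³ − 8x². Remainder: −2x³ − 9x² + 41x + 29.
Step 6: lead(−2x³ − 9x² + 41x + 29) ÷ lead(D) = −2x³ ÷ 2x² = −x. Subtract (−x)·D = −2x³ + 5x² + 4x. Remainder: −14x² + 37x + 29.
Step 7: lead(−14x² + 37x + 29) ÷ lead(D) = −14x² ÷ 2x² = −7. Subtract (−7)·D = −14x² + 35x + 28. Remainder: 2x + 1.

Q = [9, 8, -7, 5, 2, -1, -7]; R = [2, 1]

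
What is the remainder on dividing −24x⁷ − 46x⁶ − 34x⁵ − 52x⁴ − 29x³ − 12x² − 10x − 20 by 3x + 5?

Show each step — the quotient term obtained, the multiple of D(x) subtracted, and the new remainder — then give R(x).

Step 1: lead(−24x⁷ − 46x⁶ − 34x⁵ − 52x⁴ − 29x³ − 12x² − 10x − 20) ÷ lead(D) = −24x⁷ ÷ 3x = −8x⁶. Subtract (−8x⁶)·D = −24x⁷ − 40x⁶. Remainder: −6x⁶ − 34x⁵ − 52x⁴ − 29x³ − 12x² − 10x − 20.
Step 2: lead(−6x⁶ − 34x⁵ − 52x⁴ − 29x³ − 12x² − 10x − 20) ÷ lead(D) = −6x⁶ ÷ 3x = −2x⁵. Subtract (−2x⁵)·D = −6x⁶ − 10x⁵. Remainder: −24x⁵ − 52x⁴ − 29x³ − 12x² − 10x − 20.
Step 3: lead(−24x⁵ − 52x⁴ − 29x³ − 12x² − 10x − 20) ÷ lead(D) = −24x⁵ ÷ 3x = −8x⁴. Subtract (−8x⁴)·D = −24x⁵ − 40x⁴. Remainder: −12x⁴ − 29x³ − 12x² − 10x − 20.
Step 4: lead(−12x⁴ − 29x³ − 12x² − 10x − 20) ÷ lead(D) = −12x⁴ ÷ 3x = −4x³. Subtract (−4x³)·D = −12x⁴ − 20x³. Remainder: −9x³ − 12x² − 10x − 20.
Step 5: lead(−9x³ − 12x² − 10x − 20) ÷ lead(D) = −9x³ ÷ 3x = −3x². Subtract (−3x²)·D = −9x³ − 15x². Remainder: 3x² − 10x − 20.
Step 6: lead(3x² − 10x − 20) ÷ lead(D) = 3x² ÷ 3x = x. Subtract (x)·D = 3x² + 5x. Remainder: −15x − 20.
Step 7: lead(−15x − 20) ÷ lead(D) = −15x ÷ 3x = −5. Subtract (−5)·D = −15x − 25. Remainder: 5.

R(x) = 5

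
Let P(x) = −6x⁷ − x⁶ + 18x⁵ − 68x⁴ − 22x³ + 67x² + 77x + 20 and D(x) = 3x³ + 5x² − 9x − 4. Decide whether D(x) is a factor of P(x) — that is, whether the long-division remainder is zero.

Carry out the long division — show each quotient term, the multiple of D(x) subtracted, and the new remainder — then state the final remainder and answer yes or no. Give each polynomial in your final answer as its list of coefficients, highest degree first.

R = [0], so D(x) is a factor of P(x). yes

Step 1: lead(−6x⁷ − x⁶ + 18x⁵ − 68x⁴ − 22x³ + 67x² + 77x + 20) ÷ lead(D) = −6x⁷ ÷ 3x³ = −2x⁴. Subtract (−2x⁴)·D = −6x⁷ − 10x⁶ + 18x⁵ + 8x⁴. Remainder: 9x⁶ − 76x⁴ − 22x³ + 67x² + 77x + 20.
Step 2: lead(9x⁶ − 76x⁴ − 22x³ + 67x² + 77x + 20) ÷ lead(D) = 9x⁶ ÷ 3x³ = 3x³. Subtract (3x³)·D = 9x⁶ + 15x⁵ − 27x⁴ − 12x³. Remainder: −15x⁵ − 49x⁴ − 10x³ + 67x² + 77x + 20.
Step 3: lead(−15x⁵ − 49x⁴ − 10x³ + 67x² + 77x + 20) ÷ lead(D) = −15x⁵ ÷ 3x³ = −5x². Subtract (−5x²)·D = −15x⁵ − 25x⁴ + 45x³ + 20x². Remainder: −24x⁴ − 55x³ + 47x² + 77x + 20.
Step 4: lead(−24x⁴ − 55x³ + 47x² + 77x + 20) ÷ lead(D) = −24x⁴ ÷ 3x³ = −8x. Subtract (−8x)·D = −24x⁴ − 40x³ + 72x² + 32x. Remainder: −15x³ − 25x² + 45x + 20.
Step 5: lead(−15x³ − 25x² + 45x + 20) ÷ lead(D) = −15x³ ÷ 3x³ = −5. Subtract (−5)·D = −15x³ − 25x² + 45x + 20. Remainder: 0.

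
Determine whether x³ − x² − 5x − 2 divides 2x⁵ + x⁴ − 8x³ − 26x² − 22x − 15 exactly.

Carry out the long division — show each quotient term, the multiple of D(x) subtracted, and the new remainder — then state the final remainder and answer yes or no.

R(x) = −2x² + 9x − 5, so D(x) is not a factor of P(x). no

Step 1: lead(2x⁵ + x⁴ − 8x³ − 26x² − 22x − 15) ÷ lead(D) = 2x⁵ ÷ x³ = 2x². Subtract (2x²)·D = 2x⁵ − 2x⁴ − 10x³ − 4x². Remainder: 3x⁴ + 2x³ − 22x² − 22x − 15.
Step 2: lead(3x⁴ + 2x³ − 22x² − 22x − 15) ÷ lead(D) = 3x⁴ ÷ x³ = 3x. Subtract (3x)·D = 3x⁴ − 3x³ − 15x² − 6x. Remainder: 5x³ − 7x² − 16x − 15.
Step 3: lead(5x³ − 7x² − 16x − 15) ÷ lead(D) = 5x³ ÷ x³ = 5. Subtract (5)·D = 5x³ − 5x² − 25x − 10. Remainder: −2x² + 9x − 5.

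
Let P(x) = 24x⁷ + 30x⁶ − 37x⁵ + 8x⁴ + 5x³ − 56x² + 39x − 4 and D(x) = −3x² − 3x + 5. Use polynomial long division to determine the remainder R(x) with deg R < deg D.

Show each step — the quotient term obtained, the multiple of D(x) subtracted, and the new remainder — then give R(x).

R(x) = 4x − 4

Step 1: lead(24x⁷ + 30x⁶ − 37x⁵ + 8x⁴ + 5x³ − 56x² + 39x − 4) ÷ lead(D) = 24x⁷ ÷ −3x² = −8x⁵. Subtract (−8x⁵)·D = 24x⁷ + 24x⁶ − 40x⁵. Remainder: 6x⁶ + 3x⁵ + 8x⁴ + 5x³ − 56x² + 39x − 4.
Step 2: lead(6x⁶ + 3x⁵ + 8x⁴ + 5x³ − 56x² + 39x − 4) ÷ lead(D) = 6x⁶ ÷ −3x² = −2x⁴. Subtract (−2x⁴)·D = 6x⁶ + 6x⁵ − 10x⁴. Remainder: −3x⁵ + 18x⁴ + 5x³ − 56x² + 39x − 4.
Step 3: lead(−3x⁵ + 18x⁴ + 5x³ − 56x² + 39x − 4) ÷ lead(D) = −3x⁵ ÷ −3x² = x³. Subtract (x³)·D = −3x⁵ − 3x⁴ + 5x³. Remainder: 21x⁴ − 56x² + 39x − 4.
Step 4: lead(21x⁴ − 56x² + 39x − 4) ÷ lead(D) = 21x⁴ ÷ −3x² = −7x². Subtract (−7x²)·D = 21x⁴ + 21x³ − 35x². Remainder: −21x³ − 21x² + 39x − 4.
Step 5: lead(−21x³ − 21x² + 39x − 4) ÷ lead(D) = −21x³ ÷ −3x² = 7x. Subtract (7x)·D = −21x³ − 21x² + 35x. Remainder: 4x − 4.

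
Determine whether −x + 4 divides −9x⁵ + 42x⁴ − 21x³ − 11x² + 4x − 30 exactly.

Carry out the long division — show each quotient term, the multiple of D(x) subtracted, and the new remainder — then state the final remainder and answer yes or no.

Step 1: lead(−9x⁵ + 42x⁴ − 21x³ − 11x² + 4x − 30) ÷ lead(D) = −9x⁵ ÷ −x = 9x⁴. Subtract (9x⁴)·D = −9x⁵ + 36x⁴. Remainder: 6x⁴ − 21x³ − 11x² + 4x − 30.
Step 2: lead(6x⁴ − 21x³ − 11x² + 4x − 30) ÷ lead(D) = 6x⁴ ÷ −x = −6x³. Subtract (−6x³)·D = 6x⁴ − 24x³. Remainder: 3x³ − 11x² + 4x − 30.
Step 3: lead(3x³ − 11x² + 4x − 30) ÷ lead(D) = 3x³ ÷ −x = −3x². Subtract (−3x²)·D = 3x³ − 12x². Remainder: x² + 4x − 30.
Step 4: lead(x² + 4x − 30) ÷ lead(D) = x² ÷ −x = −x. Subtract (−x)·D = x² − 4x. Remainder: 8x − 30.
Step 5: lead(8x − 30) ÷ lead(D) = 8x ÷ −x = −8. Subtract (−8)·D = 8x − 32. Remainder: 2.

R(x) = 2, so D(x) is not a factor of P(x). no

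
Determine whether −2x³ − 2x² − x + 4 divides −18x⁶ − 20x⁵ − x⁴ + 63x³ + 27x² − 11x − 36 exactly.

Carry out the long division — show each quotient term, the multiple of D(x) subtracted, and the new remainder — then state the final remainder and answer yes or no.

Step 1: lead(−18x⁶ − 20x⁵ − x⁴ + 63x³ + 27x² − 11x − 36) ÷ lead(D) = −18x⁶ ÷ −2x³ = 9x³. Subtract (9x³)·D = −18x⁶ − 18x⁵ − 9x⁴ + 36x³. Remainder: −2x⁵ + 8x⁴ + 27x³ + 27x² − 11x − 36.
Step 2: lead(−2x⁵ + 8x⁴ + 27x³ + 27x² − 11x − 36) ÷ lead(D) = −2x⁵ ÷ −2x³ = x². Subtract (x²)·D = −2x⁵ − 2x⁴ − x³ + 4x². Remainder: 10x⁴ + 28x³ + 23x² − 11x − 36.
Step 3: lead(10x⁴ + 28x³ + 23x² − 11x − 36) ÷ lead(D) = 10x⁴ ÷ −2x³ = −5x. Subtract (−5x)·D = 10x⁴ + 10x³ + 5x² − 20x. Remainder: 18x³ + 18x² + 9x − 36.
Step 4: lead(18x³ + 18x² + 9x − 36) ÷ lead(D) = 18x³ ÷ −2x³ = −9. Subtract (−9)·D = 18x³ + 18x² + 9x − 36. Remainder: 0.

R(x) = 0, so D(x) is a factor of P(x). yes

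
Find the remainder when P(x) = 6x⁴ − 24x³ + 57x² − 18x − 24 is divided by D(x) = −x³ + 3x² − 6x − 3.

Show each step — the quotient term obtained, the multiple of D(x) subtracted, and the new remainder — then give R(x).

Step 1: lead(6x⁴ − 24x³ + 57x² − 18x − 24) ÷ lead(D) = 6x⁴ ÷ −x³ = −6x. Subtract (−6x)·D = 6x⁴ − 18x³ + 36x² + 18x. Remainder: −6x³ + 21x² − 36x − 24.
Step 2: lead(−6x³ + 21x² − 36x − 24) ÷ lead(D) = −6x³ ÷ −x³ = 6. Subtract (6)·D = −6x³ + 18x² − 36x − 18. Remainder: 3x² − 6.

R(x) = 3x² − 6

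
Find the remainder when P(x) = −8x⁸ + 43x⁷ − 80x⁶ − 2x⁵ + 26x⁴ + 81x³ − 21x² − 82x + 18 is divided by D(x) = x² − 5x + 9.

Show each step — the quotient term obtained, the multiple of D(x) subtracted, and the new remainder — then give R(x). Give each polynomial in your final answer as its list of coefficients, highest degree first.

R = [0]

Step 1: lead(−8x⁸ + 43x⁷ − 80x⁶ − 2x⁵ + 26x⁴ + 81x³ − 21x² − 82x + 18) ÷ lead(D) = −8x⁸ ÷ x² = −8x⁶. Subtract (−8x⁶)·D = −8x⁸ + 40x⁷ − 72x⁶. Remainder: 3x⁷ − 8x⁶ − 2x⁵ + 26x⁴ + 81x³ − 21x² − 82x + 18.
Step 2: lead(3x⁷ − 8x⁶ − 2x⁵ + 26x⁴ + 81x³ − 21x² − 82x + 18) ÷ lead(D) = 3x⁷ ÷ x² = 3x⁵. Subtract (3x⁵)·D = 3x⁷ − 15x⁶ + 27x⁵. Remainder: 7x⁶ − 29x⁵ + 26x⁴ + 81x³ − 21x² − 82x + 18.
Step 3: lead(7x⁶ − 29x⁵ + 26x⁴ + 81x³ − 21x² − 82x + 18) ÷ lead(D) = 7x⁶ ÷ x² = 7x⁴. Subtract (7x⁴)·D = 7x⁶ − 35x⁵ + 63x⁴. Remainder: 6x⁵ − 37x⁴ + 81x³ − 21x² − 82x + 18.
Step 4: lead(6x⁵ − 37x⁴ + 81x³ − 21x² − 82x + 18) ÷ lead(D) = 6x⁵ ÷ x² = 6x³. Subtract (6x³)·D = 6x⁵ − 30x⁴ + 54x³. Remainder: −7x⁴ + 27x³ − 21x² − 82x + 18.
Step 5: lead(−7x⁴ + 27x³ − 21x² − 82x + 18) ÷ lead(D) = −7x⁴ ÷ x² = −7x². Subtract (−7x²)·D = −7x⁴ + 35x³ − 63x². Remainder: −8x³ + 42x² − 82x + 18.
Step 6: lead(−8x³ + 42x² − 82x + 18) ÷ lead(D) = −8x³ ÷ x² = −8x. Subtract (−8x)·D = −8x³ + 40x² − 72x. Remainder: 2x² − 10x + 18.
Step 7: lead(2x² − 10x + 18) ÷ lead(D) = 2x² ÷ x² = 2. Subtract (2)·D = 2x² − 10x + 18. Remainder: 0.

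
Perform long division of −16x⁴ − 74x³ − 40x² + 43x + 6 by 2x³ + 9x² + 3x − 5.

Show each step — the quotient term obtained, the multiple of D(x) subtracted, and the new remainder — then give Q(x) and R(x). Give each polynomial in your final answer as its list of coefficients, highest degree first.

Step 1: lead(−16x⁴ − 74x³ − 40x² + 43x + 6) ÷ lead(D) = −16x⁴ ÷ 2x³ = −8x. Subtract (−8x)·D = −16x⁴ − 72x³ − 24x² + 40x. Remainder: −2x³ − 16x² + 3x + 6.
Step 2: lead(−2x³ − 16x² + 3x + 6) ÷ lead(D) = −2x³ ÷ 2x³ = −1. Subtract (−1)·D = −2x³ − 9x² − 3x + 5. Remainder: −7x² + 6x + 1.

Q = [-8, -1]; R = [-7, 6, 1]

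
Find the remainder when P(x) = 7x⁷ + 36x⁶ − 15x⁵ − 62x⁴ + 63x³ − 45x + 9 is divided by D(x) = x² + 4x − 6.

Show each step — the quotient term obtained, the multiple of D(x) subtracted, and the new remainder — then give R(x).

Step 1: lead(7x⁷ + 36x⁶ − 15x⁵ − 62x⁴ + 63x³ − 45x + 9) ÷ lead(D) = 7x⁷ ÷ x² = 7x⁵. Subtract (7x⁵)·D = 7x⁷ + 28x⁶ − 42x⁵. Remainder: 8x⁶ + 27x⁵ − 62x⁴ + 63x³ − 45x + 9.
Step 2: lead(8x⁶ + 27x⁵ − 62x⁴ + 63x³ − 45x + 9) ÷ lead(D) = 8x⁶ ÷ x² = 8x⁴. Subtract (8x⁴)·D = 8x⁶ + 32x⁵ − 48x⁴. Remainder: −5x⁵ − 14x⁴ + 63x³ − 45x + 9.
Step 3: lead(−5x⁵ − 14x⁴ + 63x³ − 45x + 9) ÷ lead(D) = −5x⁵ ÷ x² = −5x³. Subtract (−5x³)·D = −5x⁵ − 20x⁴ + 30x³. Remainder: 6x⁴ + 33x³ − 45x + 9.
Step 4: lead(6x⁴ + 33x³ − 45x + 9) ÷ lead(D) = 6x⁴ ÷ x² = 6x². Subtract (6x²)·D = 6x⁴ + 24x³ − 36x². Remainder: 9x³ + 36x² − 45x + 9.
Step 5: lead(9x³ + 36x² − 45x + 9) ÷ lead(D) = 9x³ ÷ x² = 9x. Subtract (9x)·D = 9x³ + 36x² − 54x. Remainder: 9x + 9.

R(x) = 9x + 9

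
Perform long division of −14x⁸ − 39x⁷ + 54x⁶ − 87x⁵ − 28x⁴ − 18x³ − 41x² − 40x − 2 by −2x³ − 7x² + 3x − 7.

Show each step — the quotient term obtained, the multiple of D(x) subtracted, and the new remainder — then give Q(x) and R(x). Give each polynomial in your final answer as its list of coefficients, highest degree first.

Step 1: lead(−14x⁸ − 39x⁷ + 54x⁶ − 87x⁵ − 28x⁴ − 18x³ − 41x² − 40x − 2) ÷ lead(D) = −14x⁸ ÷ −2x³ = 7x⁵. Subtract (7x⁵)·D = −14x⁸ − 49x⁷ + 21x⁶ − 49x⁵. Remainder: 10x⁷ + 33x⁶ − 38x⁵ − 28x⁴ − 18x³ − 41x² − 40x − 2.
Step 2: lead(10x⁷ + 33x⁶ − 38x⁵ − 28x⁴ − 18x³ − 41x² − 40x − 2) ÷ lead(D) = 10x⁷ ÷ −2x³ = −5x⁴. Subtract (−5x⁴)·D = 10x⁷ + 35x⁶ − 15x⁵ + 35x⁴. Remainder: −2x⁶ − 23x⁵ − 63x⁴ − 18x³ − 41x² − 40x − 2.
Step 3: lead(−2x⁶ − 23x⁵ − 63x⁴ − 18x³ − 41x² − 40x − 2) ÷ lead(D) = −2x⁶ ÷ −2x³ = x³. Subtract (x³)·D = −2x⁶ − 7x⁵ + 3x⁴ − 7x³. Remainder: −16x⁵ − 66x⁴ − 11x³ − 41x² − 40x − 2.
Step 4: lead(−16x⁵ − 66x⁴ − 11x³ − 41x² − 40x − 2) ÷ lead(D) = −16x⁵ ÷ −2x³ = 8x². Subtract (8x²)·D = −16x⁵ − 56x⁴ + 24x³ − 56x². Remainder: −10x⁴ − 35x³ + 15x² − 40x − 2.
Step 5: lead(−10x⁴ − 35x³ + 15x² − 40x − 2) ÷ lead(D) = −10x⁴ ÷ −2x³ = 5x. Subtract (5x)·D = −10x⁴ − 35x³ + 15x² − 35x. Remainder: −5x − 2.

Q = [7, -5, 1, 8, 5, 0]; R = [-5, -2]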